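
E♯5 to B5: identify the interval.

diminished fifth

E to B spans five letter names (E-F-G-A-B), so the interval is some kind of fifth.
E#5 to B5 spans 6 semitones — one semitone narrower than the perfect fifth (7) — giving a diminished fifth.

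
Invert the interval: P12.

First reduce the compound perfect twelfth to its simple form, a perfect fifth.
Inverted interval numbers add to nine, so a fifth pairs with a fourth (5 + 4 = 9).
And perfect stays perfect under inversion, so we get a perfect fourth.

perfect 4th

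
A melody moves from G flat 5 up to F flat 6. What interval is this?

minor seventh

G to F spans seven letter names (G-A-B-C-D-E-F): a seventh.
Gb5 to Fb6 is 10 semitones, a half step short of the major seventh (11), so this is minor.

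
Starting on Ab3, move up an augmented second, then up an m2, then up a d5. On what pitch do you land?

Gb4

Up an augmented second from Ab3: B3 (3 semitones up).
A minor second up from B3 is C4.
A diminished fifth up from C4 is Gb4.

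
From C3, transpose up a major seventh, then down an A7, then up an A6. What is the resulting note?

A major seventh up from C3 is B3.
An augmented seventh down from B3 is Cb3.
Up an augmented sixth from Cb3: A3 (10 semitones up).

A3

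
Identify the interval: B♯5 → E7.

B to E spans four letter names (B-C-D-E), plus an octave, so the interval is some kind of eleventh.
A perfect eleventh would be 17 semitones; B#5 to E7 is 16, one semitone narrower, so the interval is diminished.
(Equivalently, a compound diminished fourth: a diminished fourth plus an octave.)

diminished 11th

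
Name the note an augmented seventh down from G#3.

Ab2

Counting seven letter names down from G lands on A.
Moving 12 semitones down from G#3 (the size of an augmented seventh) reaches Ab2.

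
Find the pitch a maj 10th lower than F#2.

Counting three letter names plus an octave down from F lands on D.
A major tenth spans 16 semitones, so from F#2 the target pitch is D1.

D1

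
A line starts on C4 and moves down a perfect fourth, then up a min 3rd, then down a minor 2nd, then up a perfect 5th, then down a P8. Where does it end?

E3

Down a perfect fourth from C4: G3 (5 semitones down).
A minor third up from G3 is Bb3.
Bb3 down a minor second → A3 (1 semitone).
Up a perfect fifth from A3: E4 (7 semitones up).
Down a perfect octave from E4: E3 (12 semitones down).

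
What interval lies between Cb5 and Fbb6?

diminished eleventh

C to F spans four letter names (C-D-E-F), plus an octave: an eleventh.
A perfect eleventh would be 17 semitones; Cb5 to Fbb6 is 16, one semitone narrower, so the interval is diminished.
(Equivalently, a compound diminished fourth: a diminished fourth plus an octave.)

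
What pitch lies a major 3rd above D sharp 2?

F double-sharp 2

The third takes the letter from D up to F.
Moving 4 semitones up from D#2 (the size of a major third) reaches F##2.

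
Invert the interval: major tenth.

First reduce the compound major tenth to its simple form, a major third.
Inverted interval numbers add to nine, so a third pairs with a sixth (3 + 6 = 9).
The quality also flips — major becomes minor — giving a minor sixth.

minor sixth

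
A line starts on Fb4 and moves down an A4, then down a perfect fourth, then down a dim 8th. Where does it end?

Fb4 down an augmented fourth → Cbb4 (6 semitones).
Cbb4 down a perfect fourth → Gbb3 (5 semitones).
Gbb3 down a diminished octave → Gb2 (11 semitones).

Gb2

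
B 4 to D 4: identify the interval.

major sixth

Descending from B4 to D4 is the same interval as ascending D4 to B4.
D to B spans six letter names (D-E-F-G-A-B), so the interval is some kind of sixth.
D4 to B4 is 9 semitones, matching the major sixth exactly, so the quality is major.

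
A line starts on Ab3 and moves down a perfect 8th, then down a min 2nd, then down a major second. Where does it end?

F2

A perfect octave down from Ab3 is Ab2.
A minor second down from Ab2 is G2.
G2 down a major second → F2 (2 semitones).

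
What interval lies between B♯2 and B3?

B to B is the same letter name, plus an octave — that makes it an octave of some quality.
The perfect octave is 12 semitones; here we have 11, one semitone narrower: diminished.

diminished 8th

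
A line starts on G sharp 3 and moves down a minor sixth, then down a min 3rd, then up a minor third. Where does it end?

B sharp 2

G#3 down a minor sixth → B#2 (8 semitones).
Down a minor third from B#2: G##2 (3 semitones down).
G##2 up a minor third → B#2 (3 semitones).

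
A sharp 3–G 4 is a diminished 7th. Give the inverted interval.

Interval numbers invert to sum to nine: 7 + 2 = 9, so a seventh inverts to a second.
Quality inverts too: diminished becomes augmented. That makes the inversion an augmented second.

augmented 2nd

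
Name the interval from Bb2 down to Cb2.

Descending from Bb2 to Cb2 is the same interval as ascending Cb2 to Bb2.
C to B spans seven letter names (C-D-E-F-G-A-B): a seventh.
Cb2 to Bb2 is 11 semitones, matching the major seventh exactly, so the quality is major.

major seventh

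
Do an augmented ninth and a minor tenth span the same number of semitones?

Yes

An augmented ninth = 15 semitones = a minor tenth; enharmonically equal.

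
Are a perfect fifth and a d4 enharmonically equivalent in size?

No

7 semitones (perfect fifth) vs 4 semitones (diminished fourth): not equal.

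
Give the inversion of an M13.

m3

First reduce the compound major thirteenth to its simple form, a major sixth.
The rule of nine gives the new number: 9 − 6 = 3, so a sixth becomes a third.
The quality also flips — major becomes minor — giving a minor third.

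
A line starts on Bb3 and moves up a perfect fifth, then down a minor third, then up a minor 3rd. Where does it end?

A perfect fifth up from Bb3 is F4.
F4 down a minor third → D4 (3 semitones).
D4 up a minor third → F4 (3 semitones).

F4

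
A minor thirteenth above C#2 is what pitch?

A3

Counting six letter names plus an octave up from C lands on A.
Moving 20 semitones up from C#2 (the size of a minor thirteenth) reaches A3.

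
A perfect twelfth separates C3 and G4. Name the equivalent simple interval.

perfect fifth

Subtracting seven from the interval number removes an octave: 12 − 7 = 5.
That makes a perfect twelfth a compound perfect fifth — an octave plus a perfect fifth.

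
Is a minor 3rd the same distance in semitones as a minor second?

No

3 semitones (minor third) vs 1 semitone (minor second): not equal.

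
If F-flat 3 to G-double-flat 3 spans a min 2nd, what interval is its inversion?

major 7th

The rule of nine gives the new number: 9 − 2 = 7, so a second becomes a seventh.
The quality also flips — minor becomes major — giving a major seventh.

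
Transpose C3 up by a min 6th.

Ab3

The sixth takes the letter from C up to A.
A minor sixth spans 8 semitones, so from C3 the target pitch is Ab3.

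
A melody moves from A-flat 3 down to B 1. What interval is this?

Descending from Ab3 to B1 is the same interval as ascending B1 to Ab3.
B to A spans seven letter names (B-C-D-E-F-G-A), plus an octave — that makes it a fourteenth of some quality.
B1 to Ab3 spans 21 semitones — two semitones narrower than the major fourteenth (23) — giving a diminished fourteenth.
(Equivalently, a compound diminished seventh: a diminished seventh plus an octave.)

diminished fourteenth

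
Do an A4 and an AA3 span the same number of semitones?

An augmented fourth spans 6 semitones, and a doubly augmented third also spans 6 semitones — they're enharmonic.

Yes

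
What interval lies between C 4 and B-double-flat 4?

diminished seventh

C to B spans seven letter names (C-D-E-F-G-A-B): a seventh.
The major seventh is 11 semitones; here we have 9, two semitones narrower: diminished.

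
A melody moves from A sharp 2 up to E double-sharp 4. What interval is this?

A12

A to E spans five letter names (A-B-C-D-E), plus an octave, so the interval is some kind of twelfth.
A perfect twelfth would be 19 semitones; A#2 to E##4 is 20, one semitone wider, so the interval is augmented.
(Equivalently, a compound augmented fifth: an augmented fifth plus an octave.)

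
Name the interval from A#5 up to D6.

A to D spans four letter names (A-B-C-D), so the interval is some kind of fourth.
The perfect fourth is 5 semitones; here we have 4, one semitone narrower: diminished.

diminished fourth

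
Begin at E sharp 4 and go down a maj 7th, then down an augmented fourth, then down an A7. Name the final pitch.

A major seventh down from E#4 is F#3.
Down an augmented fourth from F#3: C3 (6 semitones down).
Down an augmented seventh from C3: Dbb2 (12 semitones down).

D double-flat 2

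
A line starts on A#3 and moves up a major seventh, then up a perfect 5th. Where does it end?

Up a major seventh from A#3: G##4 (11 semitones up).
G##4 up a perfect fifth → D##5 (7 semitones).

D##5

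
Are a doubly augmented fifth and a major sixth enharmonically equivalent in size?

Yes

A doubly augmented fifth = 9 semitones = a major sixth; enharmonically equal.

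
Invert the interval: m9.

major 7th

First reduce the compound minor ninth to its simple form, a minor second.
Inverted interval numbers add to nine, so a second pairs with a seventh (2 + 7 = 9).
And minor becomes major under inversion, so we get a major seventh.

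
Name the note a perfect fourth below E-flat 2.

Four letter names down from E: B.
Moving 5 semitones down from Eb2 (the size of a perfect fourth) reaches Bb1.

B-flat 1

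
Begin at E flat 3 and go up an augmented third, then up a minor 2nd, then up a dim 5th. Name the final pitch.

An augmented third up from Eb3 is G#3.
A minor second up from G#3 is A3.
A3 up a diminished fifth → Eb4 (6 semitones).

E flat 4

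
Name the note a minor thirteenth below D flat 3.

F 1

Counting six letter names plus an octave down from D lands on F.
A minor thirteenth spans 20 semitones, so from Db3 the target pitch is F1.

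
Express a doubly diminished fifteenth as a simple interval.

doubly diminished 8th

Each octave removed subtracts seven from the number: 15 − 7 = 8.
So a doubly diminished fifteenth is an octave plus a doubly diminished octave. The quality is unchanged.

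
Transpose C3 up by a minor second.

The second takes the letter from C up to D.
A minor second is 1 semitone; 1 semitone up from C3 gives Db3.

Db3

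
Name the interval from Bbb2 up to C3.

B to C spans two letter names (B-C): a second.
Bbb2 to C3 spans 3 semitones — one semitone wider than the major second (2) — giving an augmented second.

augmented 2nd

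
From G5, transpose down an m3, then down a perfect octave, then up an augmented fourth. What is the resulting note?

A#4

A minor third down from G5 is E5.
E5 down a perfect octave → E4 (12 semitones).
Up an augmented fourth from E4: A#4 (6 semitones up).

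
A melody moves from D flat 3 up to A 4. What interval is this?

D to A spans five letter names (D-E-F-G-A), plus an octave: a twelfth.
Db3 to A4 spans 20 semitones — one semitone wider than the perfect twelfth (19) — giving an augmented twelfth.
(Equivalently, a compound augmented fifth: an augmented fifth plus an octave.)

A12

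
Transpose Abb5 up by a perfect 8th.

Abb6

The letter stays A (same as the start), shifted an octave up.
A perfect octave spans 12 semitones, so from Abb5 the target pitch is Abb6.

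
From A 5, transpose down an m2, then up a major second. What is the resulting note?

A sharp 5

A5 down a minor second → G#5 (1 semitone).
G#5 up a major second → A#5 (2 semitones).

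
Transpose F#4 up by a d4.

Counting four letter names up from F lands on B.
Moving 4 semitones up from F#4 (the size of a diminished fourth) reaches Bb4.

Bb4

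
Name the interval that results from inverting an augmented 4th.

The rule of nine gives the new number: 9 − 4 = 5, so a fourth becomes a fifth.
And augmented becomes diminished under inversion, so we get a diminished fifth.

d5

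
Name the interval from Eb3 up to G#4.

E to G spans three letter names (E-F-G), plus an octave: a tenth.
Eb3 to G#4 spans 17 semitones — one semitone wider than the major tenth (16) — giving an augmented tenth.
(Equivalently, a compound augmented third: an augmented third plus an octave.)

A10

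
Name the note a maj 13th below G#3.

The thirteenth's letter: G down six letter names plus an octave → B.
A major thirteenth spans 21 semitones, so from G#3 the target pitch is B1.

B1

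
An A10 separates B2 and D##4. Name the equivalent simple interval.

augmented 3rd

Take out an octave (7 from the number): 10 − 7 = 3.
Quality carries through unchanged, so the simple form is an augmented third.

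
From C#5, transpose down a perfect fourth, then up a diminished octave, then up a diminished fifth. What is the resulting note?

Db6

A perfect fourth down from C#5 is G#4.
A diminished octave up from G#4 is G5.
G5 up a diminished fifth → Db6 (6 semitones).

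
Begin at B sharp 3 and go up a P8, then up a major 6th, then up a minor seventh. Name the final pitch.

F double-sharp 6

B#3 up a perfect octave → B#4 (12 semitones).
A major sixth up from B#4 is G##5.
A minor seventh up from G##5 is F##6.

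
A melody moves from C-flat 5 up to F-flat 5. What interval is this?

perfect fourth

C to F spans four letter names (C-D-E-F), so the interval is some kind of fourth.
Cb5 to Fb5 is 5 semitones, matching the perfect fourth exactly, so the quality is perfect.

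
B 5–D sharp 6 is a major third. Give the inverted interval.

The rule of nine gives the new number: 9 − 3 = 6, so a third becomes a sixth.
The quality also flips — major becomes minor — giving a minor sixth.

minor 6th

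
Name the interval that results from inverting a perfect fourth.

P5

Inverted interval numbers add to nine, so a fourth pairs with a fifth (4 + 5 = 9).
And perfect stays perfect under inversion, so we get a perfect fifth.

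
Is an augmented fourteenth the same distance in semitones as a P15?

Yes

An augmented fourteenth spans 24 semitones, and a perfect fifteenth also spans 24 semitones — they're enharmonic.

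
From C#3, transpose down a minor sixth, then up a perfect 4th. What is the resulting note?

A#2

A minor sixth down from C#3 is E#2.
E#2 up a perfect fourth → A#2 (5 semitones).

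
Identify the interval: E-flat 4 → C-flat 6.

E to C spans six letter names (E-F-G-A-B-C), plus an octave — that makes it a thirteenth of some quality.
A major thirteenth would be 21 semitones, but Eb4 to Cb6 is 20 — one semitone narrower, making it a minor thirteenth.
(Equivalently, a compound minor sixth: a minor sixth plus an octave.)

m13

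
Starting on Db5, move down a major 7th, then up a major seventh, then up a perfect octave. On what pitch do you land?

Down a major seventh from Db5: Ebb4 (11 semitones down).
Up a major seventh from Ebb4: Db5 (11 semitones up).
Db5 up a perfect octave → Db6 (12 semitones).

Db6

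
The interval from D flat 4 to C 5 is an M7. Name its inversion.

minor 2nd

Interval numbers invert to sum to nine: 7 + 2 = 9, so a seventh inverts to a second.
The quality also flips — major becomes minor — giving a minor second.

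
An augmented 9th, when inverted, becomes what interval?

d7

First reduce the compound augmented ninth to its simple form, an augmented second.
The rule of nine gives the new number: 9 − 2 = 7, so a second becomes a seventh.
And augmented becomes diminished under inversion, so we get a diminished seventh.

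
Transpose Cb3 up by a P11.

Counting four letter names plus an octave up from C lands on F.
Moving 17 semitones up from Cb3 (the size of a perfect eleventh) reaches Fb4.

Fb4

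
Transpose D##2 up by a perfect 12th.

Counting five letter names plus an octave up from D lands on A.
A perfect twelfth is 19 semitones; 19 semitones up from D##2 gives A##3.

A##3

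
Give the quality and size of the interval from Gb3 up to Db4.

P5

G to D spans five letter names (G-A-B-C-D), so the interval is some kind of fifth.
The perfect fifth spans 7 semitones, and Gb3 to Db4 is exactly 7 semitones — so this is a perfect fifth.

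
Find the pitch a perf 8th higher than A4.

An octave keeps the letter name A, an octave up from A.
A perfect octave spans 12 semitones, so from A4 the target pitch is A5.

A5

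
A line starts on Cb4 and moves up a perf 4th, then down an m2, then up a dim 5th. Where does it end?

Up a perfect fourth from Cb4: Fb4 (5 semitones up).
Down a minor second from Fb4: Eb4 (1 semitone down).
A diminished fifth up from Eb4 is Bbb4.

Bbb4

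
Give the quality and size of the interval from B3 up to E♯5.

augmented 11th

B to E spans four letter names (B-C-D-E), plus an octave, so the interval is some kind of eleventh.
A perfect eleventh would be 17 semitones; B3 to E#5 is 18, one semitone wider, so the interval is augmented.
(Equivalently, a compound augmented fourth: an augmented fourth plus an octave.)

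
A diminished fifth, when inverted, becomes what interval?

A4

Interval numbers invert to sum to nine: 5 + 4 = 9, so a fifth inverts to a fourth.
Quality inverts too: diminished becomes augmented. That makes the inversion an augmented fourth.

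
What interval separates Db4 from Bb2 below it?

minor tenth

Descending from Db4 to Bb2 is the same interval as ascending Bb2 to Db4.
B to D spans three letter names (B-C-D), plus an octave — that makes it a tenth of some quality.
A major tenth would be 16 semitones, but Bb2 to Db4 is 15 — one semitone narrower, making it a minor tenth.
(Equivalently, a compound minor third: a minor third plus an octave.)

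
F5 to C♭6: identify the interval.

d5

F to C spans five letter names (F-G-A-B-C): a fifth.
A perfect fifth would be 7 semitones; F5 to Cb6 is 6, one semitone narrower, so the interval is diminished.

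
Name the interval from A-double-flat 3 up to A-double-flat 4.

P8

A to A is the same letter name, plus an octave — that makes it an octave of some quality.
Counting semitones, Abb3→Abb4 is 12, which is the perfect octave.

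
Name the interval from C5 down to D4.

Descending from C5 to D4 is the same interval as ascending D4 to C5.
D to C spans seven letter names (D-E-F-G-A-B-C) — that makes it a seventh of some quality.
A major seventh would be 11 semitones, but D4 to C5 is 10 — one semitone narrower, making it a minor seventh.

minor seventh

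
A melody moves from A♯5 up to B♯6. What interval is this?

major 9th

A to B spans two letter names (A-B), plus an octave — that makes it a ninth of some quality.
The major ninth spans 14 semitones, and A#5 to B#6 is exactly 14 semitones — so this is a major ninth.
(Equivalently, a compound major second: a major second plus an octave.)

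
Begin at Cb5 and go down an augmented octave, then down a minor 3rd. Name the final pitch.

Cb5 down an augmented octave → Cbb4 (13 semitones).
A minor third down from Cbb4 is Abb3.

Abb3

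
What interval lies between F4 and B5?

augmented 11th

F to B spans four letter names (F-G-A-B), plus an octave: an eleventh.
A perfect eleventh would be 17 semitones; F4 to B5 is 18, one semitone wider, so the interval is augmented.
(Equivalently, a compound augmented fourth: an augmented fourth plus an octave.)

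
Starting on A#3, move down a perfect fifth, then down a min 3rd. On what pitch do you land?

B#2

A#3 down a perfect fifth → D#3 (7 semitones).
Down a minor third from D#3: B#2 (3 semitones down).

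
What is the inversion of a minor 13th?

First reduce the compound minor thirteenth to its simple form, a minor sixth.
Interval numbers invert to sum to nine: 6 + 3 = 9, so a sixth inverts to a third.
And minor becomes major under inversion, so we get a major third.

major 3rd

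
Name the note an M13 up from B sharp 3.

G double-sharp 5

Six letters up from B (plus an octave) reaches G.
A major thirteenth spans 21 semitones, so from B#3 the target pitch is G##5.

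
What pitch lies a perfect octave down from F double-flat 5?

F double-flat 4

The letter stays F (same as the start), shifted an octave down.
Moving 12 semitones down from Fbb5 (the size of a perfect octave) reaches Fbb4.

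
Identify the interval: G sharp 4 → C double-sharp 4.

diminished 5th

Descending from G#4 to C##4 is the same interval as ascending C##4 to G#4.
C to G spans five letter names (C-D-E-F-G): a fifth.
The perfect fifth is 7 semitones; here we have 6, one semitone narrower: diminished.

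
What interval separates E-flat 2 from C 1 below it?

Descending from Eb2 to C1 is the same interval as ascending C1 to Eb2.
C to E spans three letter names (C-D-E), plus an octave: a tenth.
C1 to Eb2 is 15 semitones, a half step short of the major tenth (16), so this is minor.
(Equivalently, a compound minor third: a minor third plus an octave.)

m10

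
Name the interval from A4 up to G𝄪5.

A to G spans seven letter names (A-B-C-D-E-F-G), so the interval is some kind of seventh.
A4 to G##5 spans 12 semitones — one semitone wider than the major seventh (11) — giving an augmented seventh.

augmented seventh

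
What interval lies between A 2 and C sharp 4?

major tenth

A to C spans three letter names (A-B-C), plus an octave: a tenth.
Counting semitones, A2→C#4 is 16, which is the major tenth.
(Equivalently, a compound major third: a major third plus an octave.)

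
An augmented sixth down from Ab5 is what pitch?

Cbb5

Counting six letter names down from A lands on C.
Moving 10 semitones down from Ab5 (the size of an augmented sixth) reaches Cbb5.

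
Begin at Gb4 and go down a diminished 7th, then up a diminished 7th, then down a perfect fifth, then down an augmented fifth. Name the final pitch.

Fbb3

A diminished seventh down from Gb4 is A3.
A diminished seventh up from A3 is Gb4.
Down a perfect fifth from Gb4: Cb4 (7 semitones down).
An augmented fifth down from Cb4 is Fbb3.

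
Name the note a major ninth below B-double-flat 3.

A-double-flat 2

Two letters down from B (plus an octave) reaches A.
A major ninth spans 14 semitones, so from Bbb3 the target pitch is Abb2.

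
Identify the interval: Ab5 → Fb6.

A to F spans six letter names (A-B-C-D-E-F), so the interval is some kind of sixth.
Ab5 to Fb6 is 8 semitones, a half step short of the major sixth (9), so this is minor.

minor 6th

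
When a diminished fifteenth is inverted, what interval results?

A1

First reduce the compound diminished fifteenth to its simple form, a diminished octave.
Inverted interval numbers add to nine, so an octave pairs with a unison (8 + 1 = 9).
Quality inverts too: diminished becomes augmented. That makes the inversion an augmented unison.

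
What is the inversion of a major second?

minor 7th

Inverted interval numbers add to nine, so a second pairs with a seventh (2 + 7 = 9).
The quality also flips — major becomes minor — giving a minor seventh.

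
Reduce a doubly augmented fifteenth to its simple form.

AA8

Subtracting seven from the interval number removes an octave: 15 − 7 = 8.
That makes a doubly augmented fifteenth a compound doubly augmented octave — an octave plus a doubly augmented octave.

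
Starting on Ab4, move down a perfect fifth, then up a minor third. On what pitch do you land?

Fb4

A perfect fifth down from Ab4 is Db4.
Db4 up a minor third → Fb4 (3 semitones).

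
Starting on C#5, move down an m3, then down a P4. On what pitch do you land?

E#4

C#5 down a minor third → A#4 (3 semitones).
A perfect fourth down from A#4 is E#4.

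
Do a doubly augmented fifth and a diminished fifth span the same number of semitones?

No

9 semitones (doubly augmented fifth) vs 6 semitones (diminished fifth): not equal.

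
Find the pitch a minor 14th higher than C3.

The fourteenth's letter: C up seven letter names plus an octave → B.
Moving 22 semitones up from C3 (the size of a minor fourteenth) reaches Bb4.

Bb4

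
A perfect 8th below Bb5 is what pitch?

Bb4

For an octave the letter name doesn't change: still B, an octave down.
A perfect octave spans 12 semitones, so from Bb5 the target pitch is Bb4.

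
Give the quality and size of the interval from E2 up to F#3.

major 9th

E to F spans two letter names (E-F), plus an octave — that makes it a ninth of some quality.
E2 to F#3 is 14 semitones, matching the major ninth exactly, so the quality is major.
(Equivalently, a compound major second: a major second plus an octave.)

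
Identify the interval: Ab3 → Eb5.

A to E spans five letter names (A-B-C-D-E), plus an octave: a twelfth.
The perfect twelfth spans 19 semitones, and Ab3 to Eb5 is exactly 19 semitones — so this is a perfect twelfth.
(Equivalently, a compound perfect fifth: a perfect fifth plus an octave.)

perfect 12th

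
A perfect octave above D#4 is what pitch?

D#5

For an octave the letter name doesn't change: still D, an octave up.
Moving 12 semitones up from D#4 (the size of a perfect octave) reaches D#5.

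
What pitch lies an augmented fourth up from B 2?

Four letter names up from B: E.
Moving 6 semitones up from B2 (the size of an augmented fourth) reaches E#3.

E-sharp 3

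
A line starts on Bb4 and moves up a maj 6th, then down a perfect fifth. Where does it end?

Up a major sixth from Bb4: G5 (9 semitones up).
Down a perfect fifth from G5: C5 (7 semitones down).

C5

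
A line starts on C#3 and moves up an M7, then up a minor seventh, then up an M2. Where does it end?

B#4

C#3 up a major seventh → B#3 (11 semitones).
Up a minor seventh from B#3: A#4 (10 semitones up).
A major second up from A#4 is B#4.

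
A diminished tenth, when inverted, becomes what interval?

A6

First reduce the compound diminished tenth to its simple form, a diminished third.
The rule of nine gives the new number: 9 − 3 = 6, so a third becomes a sixth.
The quality also flips — diminished becomes augmented — giving an augmented sixth.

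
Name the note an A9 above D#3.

E##4

Counting two letter names plus an octave up from D lands on E.
Moving 15 semitones up from D#3 (the size of an augmented ninth) reaches E##4.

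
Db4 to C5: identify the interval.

major seventh

D to C spans seven letter names (D-E-F-G-A-B-C) — that makes it a seventh of some quality.
Db4 to C5 is 11 semitones, matching the major seventh exactly, so the quality is major.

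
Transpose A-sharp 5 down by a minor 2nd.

Two letter names down from A: G.
A minor second is 1 semitone; 1 semitone down from A#5 gives G##5.

G-double-sharp 5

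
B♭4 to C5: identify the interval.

B to C spans two letter names (B-C): a second.
Bb4 to C5 is 2 semitones, matching the major second exactly, so the quality is major.

major 2nd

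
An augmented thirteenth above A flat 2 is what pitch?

F sharp 4

Counting six letter names plus an octave up from A lands on F.
An augmented thirteenth is 22 semitones; 22 semitones up from Ab2 gives F#4.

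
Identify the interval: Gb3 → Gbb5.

G to G is the same letter name, plus 2 octaves, so the interval is some kind of fifteenth.
Gb3 to Gbb5 spans 23 semitones — one semitone narrower than the perfect fifteenth (24) — giving a diminished fifteenth.
(Equivalently, a compound diminished octave: a diminished octave plus an octave.)

diminished 15th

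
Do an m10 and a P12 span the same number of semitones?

15 semitones (minor tenth) vs 19 semitones (perfect twelfth): not equal.

No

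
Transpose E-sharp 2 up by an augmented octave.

The letter stays E (same as the start), shifted an octave up.
Moving 13 semitones up from E#2 (the size of an augmented octave) reaches E##3.

E-double-sharp 3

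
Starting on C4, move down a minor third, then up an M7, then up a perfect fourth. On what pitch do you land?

A minor third down from C4 is A3.
Up a major seventh from A3: G#4 (11 semitones up).
Up a perfect fourth from G#4: C#5 (5 semitones up).

C#5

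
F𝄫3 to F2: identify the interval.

Descending from Fbb3 to F2 is the same interval as ascending F2 to Fbb3.
F to F is the same letter name, plus an octave, so the interval is some kind of octave.
The perfect octave is 12 semitones; here we have 10, two semitones narrower: doubly diminished.

doubly diminished 8th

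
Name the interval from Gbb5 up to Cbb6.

P4

G to C spans four letter names (G-A-B-C): a fourth.
Counting semitones, Gbb5→Cbb6 is 5, which is the perfect fourth.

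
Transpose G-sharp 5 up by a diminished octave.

G 6

The letter stays G (same as the start), shifted an octave up.
Moving 11 semitones up from G#5 (the size of a diminished octave) reaches G6.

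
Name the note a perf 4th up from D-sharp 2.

G-sharp 2

Counting four letter names up from D lands on G.
A perfect fourth spans 5 semitones, so from D#2 the target pitch is G#2.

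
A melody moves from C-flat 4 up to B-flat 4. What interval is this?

major seventh

C to B spans seven letter names (C-D-E-F-G-A-B): a seventh.
Cb4 to Bb4 is 11 semitones, matching the major seventh exactly, so the quality is major.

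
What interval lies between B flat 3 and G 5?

major 13th

B to G spans six letter names (B-C-D-E-F-G), plus an octave, so the interval is some kind of thirteenth.
Bb3 to G5 is 21 semitones, matching the major thirteenth exactly, so the quality is major.
(Equivalently, a compound major sixth: a major sixth plus an octave.)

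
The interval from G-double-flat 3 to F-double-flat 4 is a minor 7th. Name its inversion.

major 2nd

Inverted interval numbers add to nine, so a seventh pairs with a second (7 + 2 = 9).
Quality inverts too: minor becomes major. That makes the inversion a major second.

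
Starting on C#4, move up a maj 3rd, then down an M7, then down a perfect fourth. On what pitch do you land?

C#4 up a major third → E#4 (4 semitones).
A major seventh down from E#4 is F#3.
F#3 down a perfect fourth → C#3 (5 semitones).

C#3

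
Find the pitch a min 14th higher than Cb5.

Seven letters up from C (plus an octave) reaches B.
A minor fourteenth spans 22 semitones, so from Cb5 the target pitch is Bbb6.

Bbb6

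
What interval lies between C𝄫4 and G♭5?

C to G spans five letter names (C-D-E-F-G), plus an octave, so the interval is some kind of twelfth.
A perfect twelfth would be 19 semitones; Cbb4 to Gb5 is 20, one semitone wider, so the interval is augmented.
(Equivalently, a compound augmented fifth: an augmented fifth plus an octave.)

augmented twelfth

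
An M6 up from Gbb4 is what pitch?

Ebb5

Counting six letter names up from G lands on E.
A major sixth is 9 semitones; 9 semitones up from Gbb4 gives Ebb5.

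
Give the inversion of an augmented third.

diminished sixth

Inverted interval numbers add to nine, so a third pairs with a sixth (3 + 6 = 9).
And augmented becomes diminished under inversion, so we get a diminished sixth.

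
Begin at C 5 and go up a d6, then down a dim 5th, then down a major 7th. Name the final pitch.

Up a diminished sixth from C5: Abb5 (7 semitones up).
Down a diminished fifth from Abb5: Db5 (6 semitones down).
A major seventh down from Db5 is Ebb4.

E double-flat 4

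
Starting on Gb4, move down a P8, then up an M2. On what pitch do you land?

Gb4 down a perfect octave → Gb3 (12 semitones).
A major second up from Gb3 is Ab3.

Ab3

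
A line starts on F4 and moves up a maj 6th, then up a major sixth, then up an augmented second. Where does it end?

F4 up a major sixth → D5 (9 semitones).
Up a major sixth from D5: B5 (9 semitones up).
Up an augmented second from B5: C##6 (3 semitones up).

C##6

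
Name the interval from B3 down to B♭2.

Descending from B3 to Bb2 is the same interval as ascending Bb2 to B3.
B to B is the same letter name, plus an octave — that makes it an octave of some quality.
Bb2 to B3 spans 13 semitones — one semitone wider than the perfect octave (12) — giving an augmented octave.

augmented 8th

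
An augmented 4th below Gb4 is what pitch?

Dbb4

The fourth takes the letter from G down to D.
Moving 6 semitones down from Gb4 (the size of an augmented fourth) reaches Dbb4.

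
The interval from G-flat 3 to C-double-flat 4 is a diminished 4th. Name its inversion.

Interval numbers invert to sum to nine: 4 + 5 = 9, so a fourth inverts to a fifth.
And diminished becomes augmented under inversion, so we get an augmented fifth.

augmented 5th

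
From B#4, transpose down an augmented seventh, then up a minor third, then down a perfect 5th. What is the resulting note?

An augmented seventh down from B#4 is C4.
Up a minor third from C4: Eb4 (3 semitones up).
Eb4 down a perfect fifth → Ab3 (7 semitones).

Ab3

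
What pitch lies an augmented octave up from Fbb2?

For an octave the letter name doesn't change: still F, an octave up.
Moving 13 semitones up from Fbb2 (the size of an augmented octave) reaches Fb3.

Fb3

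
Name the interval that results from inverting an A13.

d3

First reduce the compound augmented thirteenth to its simple form, an augmented sixth.
The rule of nine gives the new number: 9 − 6 = 3, so a sixth becomes a third.
And augmented becomes diminished under inversion, so we get a diminished third.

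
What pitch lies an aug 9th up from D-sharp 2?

The ninth's letter: D up two letter names plus an octave → E.
An augmented ninth is 15 semitones; 15 semitones up from D#2 gives E##3.

E-double-sharp 3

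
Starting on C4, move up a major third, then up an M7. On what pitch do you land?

D#5

Up a major third from C4: E4 (4 semitones up).
A major seventh up from E4 is D#5.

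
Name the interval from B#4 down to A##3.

Descending from B#4 to A##3 is the same interval as ascending A##3 to B#4.
A to B spans two letter names (A-B), plus an octave, so the interval is some kind of ninth.
At 13 semitones, A##3→B#4 falls one short of a major ninth: minor.
(Equivalently, a compound minor second: a minor second plus an octave.)

m9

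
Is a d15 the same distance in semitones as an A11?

No

A diminished fifteenth is 23 semitones but an augmented eleventh is 18 semitones — different sizes.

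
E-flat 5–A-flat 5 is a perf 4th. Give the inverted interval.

Inverted interval numbers add to nine, so a fourth pairs with a fifth (4 + 5 = 9).
Quality inverts too: perfect stays perfect. That makes the inversion a perfect fifth.

P5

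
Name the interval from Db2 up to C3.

major seventh

D to C spans seven letter names (D-E-F-G-A-B-C): a seventh.
Counting semitones, Db2→C3 is 11, which is the major seventh.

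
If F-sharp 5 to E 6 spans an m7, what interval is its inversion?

Interval numbers invert to sum to nine: 7 + 2 = 9, so a seventh inverts to a second.
And minor becomes major under inversion, so we get a major second.

major second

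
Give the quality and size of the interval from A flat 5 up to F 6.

major 6th

A to F spans six letter names (A-B-C-D-E-F): a sixth.
Ab5 to F6 is 9 semitones, matching the major sixth exactly, so the quality is major.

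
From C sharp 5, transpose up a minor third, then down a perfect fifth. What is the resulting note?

Up a minor third from C#5: E5 (3 semitones up).
Down a perfect fifth from E5: A4 (7 semitones down).

A 4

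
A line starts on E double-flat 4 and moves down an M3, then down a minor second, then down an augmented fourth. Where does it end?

F double-flat 3

Ebb4 down a major third → Cbb4 (4 semitones).
Cbb4 down a minor second → Bbb3 (1 semitone).
An augmented fourth down from Bbb3 is Fbb3.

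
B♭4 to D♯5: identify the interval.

A3

B to D spans three letter names (B-C-D) — that makes it a third of some quality.
The major third is 4 semitones; here we have 5, one semitone wider: augmented.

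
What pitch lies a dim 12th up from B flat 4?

The twelfth's letter: B up five letter names plus an octave → F.
Moving 18 semitones up from Bb4 (the size of a diminished twelfth) reaches Fb6.

F flat 6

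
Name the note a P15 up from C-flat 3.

The letter stays C (same as the start), shifted two octaves up.
A perfect fifteenth is 24 semitones; 24 semitones up from Cb3 gives Cb5.

C-flat 5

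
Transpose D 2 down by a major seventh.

E-flat 1

Seven letter names down from D: E.
A major seventh is 11 semitones; 11 semitones down from D2 gives Eb1.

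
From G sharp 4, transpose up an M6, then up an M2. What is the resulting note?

F double-sharp 5

A major sixth up from G#4 is E#5.
Up a major second from E#5: F##5 (2 semitones up).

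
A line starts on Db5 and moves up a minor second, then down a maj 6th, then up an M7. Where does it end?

Fb5

Db5 up a minor second → Ebb5 (1 semitone).
Ebb5 down a major sixth → Gbb4 (9 semitones).
Up a major seventh from Gbb4: Fb5 (11 semitones up).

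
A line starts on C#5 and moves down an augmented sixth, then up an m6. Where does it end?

An augmented sixth down from C#5 is Eb4.
Eb4 up a minor sixth → Cb5 (8 semitones).

Cb5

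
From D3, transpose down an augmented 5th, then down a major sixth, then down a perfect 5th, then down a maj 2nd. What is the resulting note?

An augmented fifth down from D3 is Gb2.
Gb2 down a major sixth → Bbb1 (9 semitones).
A perfect fifth down from Bbb1 is Ebb1.
Ebb1 down a major second → Dbb1 (2 semitones).

Dbb1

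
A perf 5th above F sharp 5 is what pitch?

C sharp 6

Five letter names up from F: C.
A perfect fifth is 7 semitones; 7 semitones up from F#5 gives C#6.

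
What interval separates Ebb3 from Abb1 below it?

perfect twelfth

Descending from Ebb3 to Abb1 is the same interval as ascending Abb1 to Ebb3.
A to E spans five letter names (A-B-C-D-E), plus an octave, so the interval is some kind of twelfth.
Counting semitones, Abb1→Ebb3 is 19, which is the perfect twelfth.
(Equivalently, a compound perfect fifth: a perfect fifth plus an octave.)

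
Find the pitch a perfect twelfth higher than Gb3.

Five letters up from G (plus an octave) reaches D.
A perfect twelfth is 19 semitones; 19 semitones up from Gb3 gives Db5.

Db5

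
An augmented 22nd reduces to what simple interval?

augmented octave

Take out 2 octaves (14 from the number): 22 − 14 = 8.
So an augmented twenty-second is 2 octaves plus an augmented octave. The quality is unchanged.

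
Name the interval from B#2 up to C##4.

M9

B to C spans two letter names (B-C), plus an octave, so the interval is some kind of ninth.
The major ninth spans 14 semitones, and B#2 to C##4 is exactly 14 semitones — so this is a major ninth.
(Equivalently, a compound major second: a major second plus an octave.)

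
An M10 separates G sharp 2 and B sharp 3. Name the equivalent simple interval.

major third

Each octave removed subtracts seven from the number: 10 − 7 = 3.
Quality carries through unchanged, so the simple form is a major third.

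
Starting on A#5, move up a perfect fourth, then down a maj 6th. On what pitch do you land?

F#5

Up a perfect fourth from A#5: D#6 (5 semitones up).
D#6 down a major sixth → F#5 (9 semitones).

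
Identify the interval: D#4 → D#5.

perfect octave

D to D is the same letter name, plus an octave, so the interval is some kind of octave.
D#4 to D#5 is 12 semitones, matching the perfect octave exactly, so the quality is perfect.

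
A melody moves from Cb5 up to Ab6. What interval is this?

major thirteenth

C to A spans six letter names (C-D-E-F-G-A), plus an octave — that makes it a thirteenth of some quality.
Counting semitones, Cb5→Ab6 is 21, which is the major thirteenth.
(Equivalently, a compound major sixth: a major sixth plus an octave.)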